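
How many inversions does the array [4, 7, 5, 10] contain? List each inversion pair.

Finding inversions in [4, 7, 5, 10]:

(1, 2): arr[1]=7 > arr[2]=5

Total inversions: 1

The array has 1 inversion(s): (1,2). Each pair (i,j) satisfies i < j and arr[i] > arr[j].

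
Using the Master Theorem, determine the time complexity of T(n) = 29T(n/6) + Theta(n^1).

Master Theorem for T(n) = 29T(n/6) + O(n^1):

a = 29, b = 6, c = 1
log_b(a) = log_6(29) = 1.8793

Case 1: c = 1 < log_6(29) = 1.8793
T(n) = O(n^(log_6 29))

For T(n) = 29T(n/6) + O(n^1): log_6(29) = 1.8793. This is Case 1 of the Master Theorem (c < log_b(a), work dominated by leaves), giving O(n^(log_6 29)).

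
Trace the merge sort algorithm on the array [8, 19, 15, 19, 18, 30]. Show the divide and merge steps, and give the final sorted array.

Merge sort trace:

Split: [8, 19, 15, 19, 18, 30] -> [8, 19, 15] and [19, 18, 30]
  Split: [8, 19, 15] -> [8] and [19, 15]
    Split: [19, 15] -> [19] and [15]
    Merge: [19] + [15] -> [15, 19]
  Merge: [8] + [15, 19] -> [8, 15, 19]
  Split: [19, 18, 30] -> [19] and [18, 30]
    Split: [18, 30] -> [18] and [30]
    Merge: [18] + [30] -> [18, 30]
  Merge: [19] + [18, 30] -> [18, 19, 30]
Merge: [8, 15, 19] + [18, 19, 30] -> [8, 15, 18, 19, 19, 30]

Final sorted array: [8, 15, 18, 19, 19, 30]

The merge sort proceeds by recursively splitting the array and merging sorted halves.
After all merges, the sorted array is [8, 15, 18, 19, 19, 30].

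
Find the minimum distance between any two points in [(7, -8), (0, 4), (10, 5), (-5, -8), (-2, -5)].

Computing all pairwise distances among 5 points:

d((7, -8), (0, 4)) = 13.8924
d((7, -8), (10, 5)) = 13.3417
d((7, -8), (-5, -8)) = 12.0
d((7, -8), (-2, -5)) = 9.4868
d((0, 4), (10, 5)) = 10.0499
d((0, 4), (-5, -8)) = 13.0
d((0, 4), (-2, -5)) = 9.2195
d((10, 5), (-5, -8)) = 19.8494
d((10, 5), (-2, -5)) = 15.6205
d((-5, -8), (-2, -5)) = 4.2426 <-- minimum

Closest pair: (-5, -8) and (-2, -5) with distance 4.2426

The closest pair is (-5, -8) and (-2, -5) with Euclidean distance 4.2426. For 5 points, brute-force pairwise comparison is shown above. For large n, the divide-and-conquer algorithm (sort by x, recurse on halves, check the dividing strip) achieves O(n log n).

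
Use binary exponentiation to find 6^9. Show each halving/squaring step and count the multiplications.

Computing 6^9 by squaring (build up from 6^1; each line after the first costs one multiplication):

6^1 = 6
6^2 = (6^1)^2 = 6^2 = 36
6^4 = (6^2)^2 = 36^2 = 1296
6^8 = (6^4)^2 = 1296^2 = 1679616
6^9 = 6 * 6^8 = 6 * 1679616 = 10077696

Result: 10077696
Multiplications needed: 4 (4 lines after 6^1)

6^9 = 10077696. Using exponentiation by squaring, this requires 4 multiplications. The key idea: if the exponent is even, square the half-power; if odd, multiply by the base once.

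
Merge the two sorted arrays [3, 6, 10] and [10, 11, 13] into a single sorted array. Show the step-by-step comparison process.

Merging process:

Compare 3 vs 10: take 3 from left. Merged: [3]
Compare 6 vs 10: take 6 from left. Merged: [3, 6]
Compare 10 vs 10: take 10 from left. Merged: [3, 6, 10]
Append remaining from right: [10, 11, 13]. Merged: [3, 6, 10, 10, 11, 13]

Final merged array: [3, 6, 10, 10, 11, 13]
Total comparisons: 3

The merged array is [3, 6, 10, 10, 11, 13], requiring 3 comparisons. The merge step runs in O(n) time where n is the total number of elements.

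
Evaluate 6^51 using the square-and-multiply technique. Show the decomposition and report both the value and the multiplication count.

Computing 6^51 by squaring (build up from 6^1; each line after the first costs one multiplication):

6^1 = 6
6^2 = (6^1)^2 = 6^2 = 36
6^3 = 6 * 6^2 = 6 * 36 = 216
6^6 = (6^3)^2 = 216^2 = 46656
6^12 = (6^6)^2 = 46656^2 = 2176782336
6^24 = (6^12)^2 = 2176782336^2 = 4738381338321616896
6^25 = 6 * 6^24 = 6 * 4738381338321616896 = 28430288029929701376
6^50 = (6^25)^2 = 28430288029929701376^2 = 808281277464764060643139600456536293376
6^51 = 6 * 6^50 = 6 * 808281277464764060643139600456536293376 = 4849687664788584363858837602739217760256

Result: 4849687664788584363858837602739217760256
Multiplications needed: 8 (8 lines after 6^1)

6^51 = 4849687664788584363858837602739217760256. Using exponentiation by squaring, this requires 8 multiplications. The key idea: if the exponent is even, square the half-power; if odd, multiply by the base once.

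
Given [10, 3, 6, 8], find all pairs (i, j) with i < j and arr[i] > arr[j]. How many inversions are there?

Finding inversions in [10, 3, 6, 8]:

(0, 1): arr[0]=10 > arr[1]=3
(0, 2): arr[0]=10 > arr[2]=6
(0, 3): arr[0]=10 > arr[3]=8

Total inversions: 3

The array has 3 inversion(s): (0,1), (0,2), (0,3). Each pair (i,j) satisfies i < j and arr[i] > arr[j].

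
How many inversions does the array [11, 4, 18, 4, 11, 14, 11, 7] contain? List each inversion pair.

Finding inversions in [11, 4, 18, 4, 11, 14, 11, 7]:

(0, 1): arr[0]=11 > arr[1]=4
(0, 3): arr[0]=11 > arr[3]=4
(0, 7): arr[0]=11 > arr[7]=7
(2, 3): arr[2]=18 > arr[3]=4
(2, 4): arr[2]=18 > arr[4]=11
(2, 5): arr[2]=18 > arr[5]=14
(2, 6): arr[2]=18 > arr[6]=11
(2, 7): arr[2]=18 > arr[7]=7
(4, 7): arr[4]=11 > arr[7]=7
(5, 6): arr[5]=14 > arr[6]=11
(5, 7): arr[5]=14 > arr[7]=7
(6, 7): arr[6]=11 > arr[7]=7

Total inversions: 12

The array has 12 inversion(s): (0,1), (0,3), (0,7), (2,3), (2,4), (2,5), (2,6), (2,7), (4,7), (5,6), (5,7), (6,7). Each pair (i,j) satisfies i < j and arr[i] > arr[j].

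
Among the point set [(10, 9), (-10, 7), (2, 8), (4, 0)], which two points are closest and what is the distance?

Computing all pairwise distances among 4 points:

d((10, 9), (-10, 7)) = 20.0998
d((10, 9), (2, 8)) = 8.0623 <-- minimum
d((10, 9), (4, 0)) = 10.8167
d((-10, 7), (2, 8)) = 12.0416
d((-10, 7), (4, 0)) = 15.6525
d((2, 8), (4, 0)) = 8.2462

Closest pair: (10, 9) and (2, 8) with distance 8.0623

The closest pair is (10, 9) and (2, 8) with Euclidean distance 8.0623. For 4 points, brute-force pairwise comparison is shown above. For large n, the divide-and-conquer algorithm (sort by x, recurse on halves, check the dividing strip) achieves O(n log n).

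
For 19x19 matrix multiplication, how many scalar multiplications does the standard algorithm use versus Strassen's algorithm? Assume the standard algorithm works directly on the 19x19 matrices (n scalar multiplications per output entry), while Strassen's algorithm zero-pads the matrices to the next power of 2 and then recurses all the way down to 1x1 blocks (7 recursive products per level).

Matrix multiplication for 19x19 matrices:

Strassen's algorithm requires power-of-2 dimensions. Pad 19x19 to 32x32 (next power of 2).

Standard algorithm: 19^3 = 6859 multiplications
Strassen's algorithm: 7^(log2(32)) = 7^5 = 16807 multiplications
Difference: 6859 - 16807 = -9948 (Strassen uses MORE here due to padding overhead — for small or just-over-power-of-2 n, padding can outweigh the per-level savings)

Standard: 6859 multiplications (19^3). Strassen: 16807 multiplications (7^5, after padding to 32x32). Strassen reduces 8 recursive multiplications to 7 at each level.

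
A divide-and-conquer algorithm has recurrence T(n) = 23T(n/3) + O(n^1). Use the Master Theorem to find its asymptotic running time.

Master Theorem for T(n) = 23T(n/3) + O(n^1):

a = 23, b = 3, c = 1
log_b(a) = log_3(23) = 2.8540

Case 1: c = 1 < log_3(23) = 2.8540
T(n) = O(n^(log_3 23))

For T(n) = 23T(n/3) + O(n^1): log_3(23) = 2.8540. This is Case 1 of the Master Theorem (c < log_b(a), work dominated by leaves), giving O(n^(log_3 23)).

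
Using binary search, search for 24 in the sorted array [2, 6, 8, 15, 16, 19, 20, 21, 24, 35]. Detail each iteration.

Binary search for 24 in [2, 6, 8, 15, 16, 19, 20, 21, 24, 35]:

lo=0, hi=9, mid=4, arr[mid]=16 -> 16 < 24, search right half
lo=5, hi=9, mid=7, arr[mid]=21 -> 21 < 24, search right half
lo=8, hi=9, mid=8, arr[mid]=24 -> Found target at index 8!

Binary search finds 24 at index 8 after 3 comparisons. The search repeatedly halves the search space by comparing with the middle element.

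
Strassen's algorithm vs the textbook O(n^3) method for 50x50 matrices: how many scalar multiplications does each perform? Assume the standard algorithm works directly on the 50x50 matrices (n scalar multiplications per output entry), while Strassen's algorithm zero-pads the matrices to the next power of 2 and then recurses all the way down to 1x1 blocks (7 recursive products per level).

Matrix multiplication for 50x50 matrices:

Strassen's algorithm requires power-of-2 dimensions. Pad 50x50 to 64x64 (next power of 2).

Standard algorithm: 50^3 = 125000 multiplications
Strassen's algorithm: 7^(log2(64)) = 7^6 = 117649 multiplications
Savings: 125000 - 117649 = 7351 multiplications

Standard: 125000 multiplications (50^3). Strassen: 117649 multiplications (7^6, after padding to 64x64). Strassen reduces 8 recursive multiplications to 7 at each level.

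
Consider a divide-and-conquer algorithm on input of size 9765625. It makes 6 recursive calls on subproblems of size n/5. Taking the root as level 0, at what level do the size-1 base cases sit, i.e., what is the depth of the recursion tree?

For divide and conquer with division factor 5:

Problem sizes at each level:
Level 0: 9765625
Level 1: 1953125
Level 2: 390625
Level 3: 78125
Level 4: 15625
Level 5: 3125
Level 6: 625
Level 7: 125
Level 8: 25
Level 9: 5
Level 10: 1

The root is level 0 and the size-1 base case is level 10 (the tree spans levels 0 through 10, i.e. 11 levels counting the root), so the depth is the number of divisions: log_5(9765625) = 10

The recursion tree depth is log_5(9765625) = 10. At each level, the problem size is divided by 5, so it takes 10 divisions to reduce to a base case of size 1. The algorithm makes 6 recursive calls at each level.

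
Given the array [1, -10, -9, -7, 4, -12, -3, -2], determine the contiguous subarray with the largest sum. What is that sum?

Using Kadane's algorithm on [1, -10, -9, -7, 4, -12, -3, -2]:

Scanning through the array:
Position 1 (value -10): max_ending_here = -9, max_so_far = 1
Position 2 (value -9): max_ending_here = -9, max_so_far = 1
Position 3 (value -7): max_ending_here = -7, max_so_far = 1
Position 4 (value 4): max_ending_here = 4, max_so_far = 4
Position 5 (value -12): max_ending_here = -8, max_so_far = 4
Position 6 (value -3): max_ending_here = -3, max_so_far = 4
Position 7 (value -2): max_ending_here = -2, max_so_far = 4

Maximum subarray: [4]
Maximum sum: 4

The maximum subarray is [4] with sum 4. This subarray runs from index 4 to index 4.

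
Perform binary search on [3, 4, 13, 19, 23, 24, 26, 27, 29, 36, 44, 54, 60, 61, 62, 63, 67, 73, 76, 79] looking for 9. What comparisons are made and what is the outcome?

Binary search for 9 in [3, 4, 13, 19, 23, 24, 26, 27, 29, 36, 44, 54, 60, 61, 62, 63, 67, 73, 76, 79]:

lo=0, hi=19, mid=9, arr[mid]=36 -> 36 > 9, search left half
lo=0, hi=8, mid=4, arr[mid]=23 -> 23 > 9, search left half
lo=0, hi=3, mid=1, arr[mid]=4 -> 4 < 9, search right half
lo=2, hi=3, mid=2, arr[mid]=13 -> 13 > 9, search left half
lo=2 > hi=1, target 9 not found

Binary search determines that 9 is not in the array after 4 comparisons. The search space was exhausted without finding the target.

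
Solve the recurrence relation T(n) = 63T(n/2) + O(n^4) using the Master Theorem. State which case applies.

Master Theorem for T(n) = 63T(n/2) + O(n^4):

a = 63, b = 2, c = 4
log_b(a) = log_2(63) = 5.9773

Case 1: c = 4 < log_2(63) = 5.9773
T(n) = O(n^(log_2 63))

For T(n) = 63T(n/2) + O(n^4): log_2(63) = 5.9773. This is Case 1 of the Master Theorem (c < log_b(a), work dominated by leaves), giving O(n^(log_2 63)).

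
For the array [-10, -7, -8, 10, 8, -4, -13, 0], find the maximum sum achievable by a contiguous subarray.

Using Kadane's algorithm on [-10, -7, -8, 10, 8, -4, -13, 0]:

Scanning through the array:
Position 1 (value -7): max_ending_here = -7, max_so_far = -7
Position 2 (value -8): max_ending_here = -8, max_so_far = -7
Position 3 (value 10): max_ending_here = 10, max_so_far = 10
Position 4 (value 8): max_ending_here = 18, max_so_far = 18
Position 5 (value -4): max_ending_here = 14, max_so_far = 18
Position 6 (value -13): max_ending_here = 1, max_so_far = 18
Position 7 (value 0): max_ending_here = 1, max_so_far = 18

Maximum subarray: [10, 8]
Maximum sum: 18

The maximum subarray is [10, 8] with sum 18. This subarray runs from index 3 to index 4.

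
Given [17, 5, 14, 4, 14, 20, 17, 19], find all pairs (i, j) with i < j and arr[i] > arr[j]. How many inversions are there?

Finding inversions in [17, 5, 14, 4, 14, 20, 17, 19]:

(0, 1): arr[0]=17 > arr[1]=5
(0, 2): arr[0]=17 > arr[2]=14
(0, 3): arr[0]=17 > arr[3]=4
(0, 4): arr[0]=17 > arr[4]=14
(1, 3): arr[1]=5 > arr[3]=4
(2, 3): arr[2]=14 > arr[3]=4
(5, 6): arr[5]=20 > arr[6]=17
(5, 7): arr[5]=20 > arr[7]=19

Total inversions: 8

The array has 8 inversion(s): (0,1), (0,2), (0,3), (0,4), (1,3), (2,3), (5,6), (5,7). Each pair (i,j) satisfies i < j and arr[i] > arr[j].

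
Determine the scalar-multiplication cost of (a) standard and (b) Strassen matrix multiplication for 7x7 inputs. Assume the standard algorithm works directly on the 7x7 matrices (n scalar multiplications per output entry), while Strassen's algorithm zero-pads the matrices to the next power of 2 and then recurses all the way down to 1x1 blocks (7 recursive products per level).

Matrix multiplication for 7x7 matrices:

Strassen's algorithm requires power-of-2 dimensions. Pad 7x7 to 8x8 (next power of 2).

Standard algorithm: 7^3 = 343 multiplications
Strassen's algorithm: 7^(log2(8)) = 7^3 = 343 multiplications
Savings: 343 - 343 = 0 multiplications

Standard: 343 multiplications (7^3). Strassen: 343 multiplications (7^3, after padding to 8x8). Strassen reduces 8 recursive multiplications to 7 at each level.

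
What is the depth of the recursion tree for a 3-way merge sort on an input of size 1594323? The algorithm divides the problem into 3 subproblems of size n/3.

For divide and conquer with division factor 3:

Problem sizes at each level:
Level 0: 1594323
Level 1: 531441
Level 2: 177147
Level 3: 59049
Level 4: 19683
Level 5: 6561
Level 6: 2187
Level 7: 729
Level 8: 243
Level 9: 81
Level 10: 27
Level 11: 9
Level 12: 3
Level 13: 1

The root is level 0 and the size-1 base case is level 13 (the tree spans levels 0 through 13, i.e. 14 levels counting the root), so the depth is the number of divisions: log_3(1594323) = 13

The recursion tree depth is log_3(1594323) = 13. At each level, the problem size is divided by 3, so it takes 13 divisions to reduce to a base case of size 1. The algorithm makes 3 recursive calls at each level.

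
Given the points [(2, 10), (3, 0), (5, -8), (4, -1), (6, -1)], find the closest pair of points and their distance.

Computing all pairwise distances among 5 points:

d((2, 10), (3, 0)) = 10.0499
d((2, 10), (5, -8)) = 18.2483
d((2, 10), (4, -1)) = 11.1803
d((2, 10), (6, -1)) = 11.7047
d((3, 0), (5, -8)) = 8.2462
d((3, 0), (4, -1)) = 1.4142 <-- minimum
d((3, 0), (6, -1)) = 3.1623
d((5, -8), (4, -1)) = 7.0711
d((5, -8), (6, -1)) = 7.0711
d((4, -1), (6, -1)) = 2.0

Closest pair: (3, 0) and (4, -1) with distance 1.4142

The closest pair is (3, 0) and (4, -1) with Euclidean distance 1.4142. For 5 points, brute-force pairwise comparison is shown above. For large n, the divide-and-conquer algorithm (sort by x, recurse on halves, check the dividing strip) achieves O(n log n).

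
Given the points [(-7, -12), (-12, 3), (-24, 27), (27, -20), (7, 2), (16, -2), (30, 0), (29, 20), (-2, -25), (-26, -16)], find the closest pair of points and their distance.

Computing all pairwise distances among 10 points:

d((-7, -12), (-12, 3)) = 15.8114
d((-7, -12), (-24, 27)) = 42.5441
d((-7, -12), (27, -20)) = 34.9285
d((-7, -12), (7, 2)) = 19.799
d((-7, -12), (16, -2)) = 25.0799
d((-7, -12), (30, 0)) = 38.8973
d((-7, -12), (29, 20)) = 48.1664
d((-7, -12), (-2, -25)) = 13.9284
d((-7, -12), (-26, -16)) = 19.4165
d((-12, 3), (-24, 27)) = 26.8328
d((-12, 3), (27, -20)) = 45.2769
d((-12, 3), (7, 2)) = 19.0263
d((-12, 3), (16, -2)) = 28.4429
d((-12, 3), (30, 0)) = 42.107
d((-12, 3), (29, 20)) = 44.3847
d((-12, 3), (-2, -25)) = 29.7321
d((-12, 3), (-26, -16)) = 23.6008
d((-24, 27), (27, -20)) = 69.3542
d((-24, 27), (7, 2)) = 39.8246
d((-24, 27), (16, -2)) = 49.4065
d((-24, 27), (30, 0)) = 60.3738
d((-24, 27), (29, 20)) = 53.4603
d((-24, 27), (-2, -25)) = 56.4624
d((-24, 27), (-26, -16)) = 43.0465
d((27, -20), (7, 2)) = 29.7321
d((27, -20), (16, -2)) = 21.095
d((27, -20), (30, 0)) = 20.2237
d((27, -20), (29, 20)) = 40.05
d((27, -20), (-2, -25)) = 29.4279
d((27, -20), (-26, -16)) = 53.1507
d((7, 2), (16, -2)) = 9.8489 <-- minimum
d((7, 2), (30, 0)) = 23.0868
d((7, 2), (29, 20)) = 28.4253
d((7, 2), (-2, -25)) = 28.4605
d((7, 2), (-26, -16)) = 37.5899
d((16, -2), (30, 0)) = 14.1421
d((16, -2), (29, 20)) = 25.5539
d((16, -2), (-2, -25)) = 29.2062
d((16, -2), (-26, -16)) = 44.2719
d((30, 0), (29, 20)) = 20.025
d((30, 0), (-2, -25)) = 40.6079
d((30, 0), (-26, -16)) = 58.2409
d((29, 20), (-2, -25)) = 54.6443
d((29, 20), (-26, -16)) = 65.7343
d((-2, -25), (-26, -16)) = 25.632

Closest pair: (7, 2) and (16, -2) with distance 9.8489

The closest pair is (7, 2) and (16, -2) with Euclidean distance 9.8489. For 10 points, brute-force pairwise comparison is shown above. For large n, the divide-and-conquer algorithm (sort by x, recurse on halves, check the dividing strip) achieves O(n log n).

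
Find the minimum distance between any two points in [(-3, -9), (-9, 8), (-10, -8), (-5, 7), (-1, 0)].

Computing all pairwise distances among 5 points:

d((-3, -9), (-9, 8)) = 18.0278
d((-3, -9), (-10, -8)) = 7.0711
d((-3, -9), (-5, 7)) = 16.1245
d((-3, -9), (-1, 0)) = 9.2195
d((-9, 8), (-10, -8)) = 16.0312
d((-9, 8), (-5, 7)) = 4.1231 <-- minimum
d((-9, 8), (-1, 0)) = 11.3137
d((-10, -8), (-5, 7)) = 15.8114
d((-10, -8), (-1, 0)) = 12.0416
d((-5, 7), (-1, 0)) = 8.0623

Closest pair: (-9, 8) and (-5, 7) with distance 4.1231

The closest pair is (-9, 8) and (-5, 7) with Euclidean distance 4.1231. For 5 points, brute-force pairwise comparison is shown above. For large n, the divide-and-conquer algorithm (sort by x, recurse on halves, check the dividing strip) achieves O(n log n).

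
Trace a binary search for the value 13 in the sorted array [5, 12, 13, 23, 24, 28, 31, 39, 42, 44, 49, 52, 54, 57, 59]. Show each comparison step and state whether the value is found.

Binary search for 13 in [5, 12, 13, 23, 24, 28, 31, 39, 42, 44, 49, 52, 54, 57, 59]:

lo=0, hi=14, mid=7, arr[mid]=39 -> 39 > 13, search left half
lo=0, hi=6, mid=3, arr[mid]=23 -> 23 > 13, search left half
lo=0, hi=2, mid=1, arr[mid]=12 -> 12 < 13, search right half
lo=2, hi=2, mid=2, arr[mid]=13 -> Found target at index 2!

Binary search finds 13 at index 2 after 4 comparisons. The search repeatedly halves the search space by comparing with the middle element.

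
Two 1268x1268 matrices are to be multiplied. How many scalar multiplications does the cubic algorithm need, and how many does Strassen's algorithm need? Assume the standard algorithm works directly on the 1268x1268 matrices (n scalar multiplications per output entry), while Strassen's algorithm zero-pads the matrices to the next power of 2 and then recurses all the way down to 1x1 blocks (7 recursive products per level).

Matrix multiplication for 1268x1268 matrices:

Strassen's algorithm requires power-of-2 dimensions. Pad 1268x1268 to 2048x2048 (next power of 2).

Standard algorithm: 1268^3 = 2038720832 multiplications
Strassen's algorithm: 7^(log2(2048)) = 7^11 = 1977326743 multiplications
Savings: 2038720832 - 1977326743 = 61394089 multiplications

Standard: 2038720832 multiplications (1268^3). Strassen: 1977326743 multiplications (7^11, after padding to 2048x2048). Strassen reduces 8 recursive multiplications to 7 at each level.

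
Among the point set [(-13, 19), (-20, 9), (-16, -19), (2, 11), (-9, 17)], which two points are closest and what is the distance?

Computing all pairwise distances among 5 points:

d((-13, 19), (-20, 9)) = 12.2066
d((-13, 19), (-16, -19)) = 38.1182
d((-13, 19), (2, 11)) = 17.0
d((-13, 19), (-9, 17)) = 4.4721 <-- minimum
d((-20, 9), (-16, -19)) = 28.2843
d((-20, 9), (2, 11)) = 22.0907
d((-20, 9), (-9, 17)) = 13.6015
d((-16, -19), (2, 11)) = 34.9857
d((-16, -19), (-9, 17)) = 36.6742
d((2, 11), (-9, 17)) = 12.53

Closest pair: (-13, 19) and (-9, 17) with distance 4.4721

The closest pair is (-13, 19) and (-9, 17) with Euclidean distance 4.4721. For 5 points, brute-force pairwise comparison is shown above. For large n, the divide-and-conquer algorithm (sort by x, recurse on halves, check the dividing strip) achieves O(n log n).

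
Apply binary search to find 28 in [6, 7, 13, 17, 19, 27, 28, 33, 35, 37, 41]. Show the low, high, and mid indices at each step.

Binary search for 28 in [6, 7, 13, 17, 19, 27, 28, 33, 35, 37, 41]:

lo=0, hi=10, mid=5, arr[mid]=27 -> 27 < 28, search right half
lo=6, hi=10, mid=8, arr[mid]=35 -> 35 > 28, search left half
lo=6, hi=7, mid=6, arr[mid]=28 -> Found target at index 6!

Binary search finds 28 at index 6 after 3 comparisons. The search repeatedly halves the search space by comparing with the middle element.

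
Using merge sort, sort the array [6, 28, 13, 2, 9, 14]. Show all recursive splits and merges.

Merge sort trace:

Split: [6, 28, 13, 2, 9, 14] -> [6, 28, 13] and [2, 9, 14]
  Split: [6, 28, 13] -> [6] and [28, 13]
    Split: [28, 13] -> [28] and [13]
    Merge: [28] + [13] -> [13, 28]
  Merge: [6] + [13, 28] -> [6, 13, 28]
  Split: [2, 9, 14] -> [2] and [9, 14]
    Split: [9, 14] -> [9] and [14]
    Merge: [9] + [14] -> [9, 14]
  Merge: [2] + [9, 14] -> [2, 9, 14]
Merge: [6, 13, 28] + [2, 9, 14] -> [2, 6, 9, 13, 14, 28]

Final sorted array: [2, 6, 9, 13, 14, 28]

The merge sort proceeds by recursively splitting the array and merging sorted halves.
After all merges, the sorted array is [2, 6, 9, 13, 14, 28].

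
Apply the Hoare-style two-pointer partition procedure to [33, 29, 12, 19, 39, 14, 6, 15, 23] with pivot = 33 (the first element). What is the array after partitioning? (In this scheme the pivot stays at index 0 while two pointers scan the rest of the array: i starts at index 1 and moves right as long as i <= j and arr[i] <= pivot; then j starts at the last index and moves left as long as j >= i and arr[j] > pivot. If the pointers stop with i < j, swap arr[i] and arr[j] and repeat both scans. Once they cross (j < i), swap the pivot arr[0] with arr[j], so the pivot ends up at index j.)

Hoare-style two-pointer partition with pivot = 33:

Initial array: [33, 29, 12, 19, 39, 14, 6, 15, 23]

Pointers start at i = 1, j = 8.
i stops at index 4 (arr[4]=39 > 33), j stops at index 8 (arr[8]=23 <= 33): swap arr[4] and arr[8], array becomes [33, 29, 12, 19, 23, 14, 6, 15, 39]
i ends at 8, j ends at 7: the pointers have crossed (j < i), so scanning stops.

Swap pivot arr[0] with arr[7] to place pivot at position 7: [15, 29, 12, 19, 23, 14, 6, 33, 39]
Pivot position: 7

After partitioning with pivot 33, the array becomes [15, 29, 12, 19, 23, 14, 6, 33, 39]. The pivot is placed at index 7. All elements to the left of the pivot are <= 33, and all elements to the right are > 33.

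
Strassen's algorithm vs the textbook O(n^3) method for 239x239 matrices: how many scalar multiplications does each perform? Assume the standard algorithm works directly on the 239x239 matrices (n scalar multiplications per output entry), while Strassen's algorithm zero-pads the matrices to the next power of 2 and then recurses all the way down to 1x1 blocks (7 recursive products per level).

Matrix multiplication for 239x239 matrices:

Strassen's algorithm requires power-of-2 dimensions. Pad 239x239 to 256x256 (next power of 2).

Standard algorithm: 239^3 = 13651919 multiplications
Strassen's algorithm: 7^(log2(256)) = 7^8 = 5764801 multiplications
Savings: 13651919 - 5764801 = 7887118 multiplications

Standard: 13651919 multiplications (239^3). Strassen: 5764801 multiplications (7^8, after padding to 256x256). Strassen reduces 8 recursive multiplications to 7 at each level.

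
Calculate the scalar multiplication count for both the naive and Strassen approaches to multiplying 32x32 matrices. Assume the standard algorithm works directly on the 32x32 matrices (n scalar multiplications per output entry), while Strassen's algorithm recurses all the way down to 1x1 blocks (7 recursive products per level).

Matrix multiplication for 32x32 matrices:

Standard algorithm: 32^3 = 32768 multiplications
Strassen's algorithm: 7^(log2(32)) = 7^5 = 16807 multiplications
Savings: 32768 - 16807 = 15961 multiplications

Standard: 32768 multiplications (32^3). Strassen: 16807 multiplications (7^5). Strassen reduces 8 recursive multiplications to 7 at each level.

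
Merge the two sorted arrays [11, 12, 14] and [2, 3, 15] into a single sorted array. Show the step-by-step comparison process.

Merging process:

Compare 11 vs 2: take 2 from right. Merged: [2]
Compare 11 vs 3: take 3 from right. Merged: [2, 3]
Compare 11 vs 15: take 11 from left. Merged: [2, 3, 11]
Compare 12 vs 15: take 12 from left. Merged: [2, 3, 11, 12]
Compare 14 vs 15: take 14 from left. Merged: [2, 3, 11, 12, 14]
Append remaining from right: [15]. Merged: [2, 3, 11, 12, 14, 15]

Final merged array: [2, 3, 11, 12, 14, 15]
Total comparisons: 5

The merged array is [2, 3, 11, 12, 14, 15], requiring 5 comparisons. The merge step runs in O(n) time where n is the total number of elements.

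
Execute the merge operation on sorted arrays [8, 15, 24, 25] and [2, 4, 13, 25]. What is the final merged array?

Merging process:

Compare 8 vs 2: take 2 from right. Merged: [2]
Compare 8 vs 4: take 4 from right. Merged: [2, 4]
Compare 8 vs 13: take 8 from left. Merged: [2, 4, 8]
Compare 15 vs 13: take 13 from right. Merged: [2, 4, 8, 13]
Compare 15 vs 25: take 15 from left. Merged: [2, 4, 8, 13, 15]
Compare 24 vs 25: take 24 from left. Merged: [2, 4, 8, 13, 15, 24]
Compare 25 vs 25: take 25 from left. Merged: [2, 4, 8, 13, 15, 24, 25]
Append remaining from right: [25]. Merged: [2, 4, 8, 13, 15, 24, 25, 25]

Final merged array: [2, 4, 8, 13, 15, 24, 25, 25]
Total comparisons: 7

The merged array is [2, 4, 8, 13, 15, 24, 25, 25], requiring 7 comparisons. The merge step runs in O(n) time where n is the total number of elements.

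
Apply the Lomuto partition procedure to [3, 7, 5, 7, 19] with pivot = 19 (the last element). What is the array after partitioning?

Lomuto partition with pivot = 19:

Initial array: [3, 7, 5, 7, 19]

arr[0]=3 <= 19: swap with position 0, array becomes [3, 7, 5, 7, 19]
arr[1]=7 <= 19: swap with position 1, array becomes [3, 7, 5, 7, 19]
arr[2]=5 <= 19: swap with position 2, array becomes [3, 7, 5, 7, 19]
arr[3]=7 <= 19: swap with position 3, array becomes [3, 7, 5, 7, 19]

Place pivot at position 4: [3, 7, 5, 7, 19]
Pivot position: 4

After partitioning with pivot 19, the array becomes [3, 7, 5, 7, 19]. The pivot is placed at index 4. All elements to the left of the pivot are <= 19, and all elements to the right are > 19.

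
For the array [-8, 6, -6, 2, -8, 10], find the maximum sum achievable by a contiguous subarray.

Using Kadane's algorithm on [-8, 6, -6, 2, -8, 10]:

Scanning through the array:
Position 1 (value 6): max_ending_here = 6, max_so_far = 6
Position 2 (value -6): max_ending_here = 0, max_so_far = 6
Position 3 (value 2): max_ending_here = 2, max_so_far = 6
Position 4 (value -8): max_ending_here = -6, max_so_far = 6
Position 5 (value 10): max_ending_here = 10, max_so_far = 10

Maximum subarray: [10]
Maximum sum: 10

The maximum subarray is [10] with sum 10. This subarray runs from index 5 to index 5.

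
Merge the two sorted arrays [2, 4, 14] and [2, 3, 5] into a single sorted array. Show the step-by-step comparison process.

Merging process:

Compare 2 vs 2: take 2 from left. Merged: [2]
Compare 4 vs 2: take 2 from right. Merged: [2, 2]
Compare 4 vs 3: take 3 from right. Merged: [2, 2, 3]
Compare 4 vs 5: take 4 from left. Merged: [2, 2, 3, 4]
Compare 14 vs 5: take 5 from right. Merged: [2, 2, 3, 4, 5]
Append remaining from left: [14]. Merged: [2, 2, 3, 4, 5, 14]

Final merged array: [2, 2, 3, 4, 5, 14]
Total comparisons: 5

The merged array is [2, 2, 3, 4, 5, 14], requiring 5 comparisons. The merge step runs in O(n) time where n is the total number of elements.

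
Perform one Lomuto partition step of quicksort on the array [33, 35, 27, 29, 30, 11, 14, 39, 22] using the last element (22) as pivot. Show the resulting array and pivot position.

Lomuto partition with pivot = 22:

Initial array: [33, 35, 27, 29, 30, 11, 14, 39, 22]

arr[0]=33 > 22: no swap
arr[1]=35 > 22: no swap
arr[2]=27 > 22: no swap
arr[3]=29 > 22: no swap
arr[4]=30 > 22: no swap
arr[5]=11 <= 22: swap with position 0, array becomes [11, 35, 27, 29, 30, 33, 14, 39, 22]
arr[6]=14 <= 22: swap with position 1, array becomes [11, 14, 27, 29, 30, 33, 35, 39, 22]
arr[7]=39 > 22: no swap

Place pivot at position 2: [11, 14, 22, 29, 30, 33, 35, 39, 27]
Pivot position: 2

After partitioning with pivot 22, the array becomes [11, 14, 22, 29, 30, 33, 35, 39, 27]. The pivot is placed at index 2. All elements to the left of the pivot are <= 22, and all elements to the right are > 22.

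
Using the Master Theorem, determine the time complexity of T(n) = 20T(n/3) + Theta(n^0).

Master Theorem for T(n) = 20T(n/3) + O(n^0):

a = 20, b = 3, c = 0
log_b(a) = log_3(20) = 2.7268

Case 1: c = 0 < log_3(20) = 2.7268
T(n) = O(n^(log_3 20))

For T(n) = 20T(n/3) + O(n^0): log_3(20) = 2.7268. This is Case 1 of the Master Theorem (c < log_b(a), work dominated by leaves), giving O(n^(log_3 20)).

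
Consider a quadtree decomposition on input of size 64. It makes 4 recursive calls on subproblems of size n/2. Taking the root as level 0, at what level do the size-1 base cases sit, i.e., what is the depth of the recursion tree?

For divide and conquer with division factor 2:

Problem sizes at each level:
Level 0: 64
Level 1: 32
Level 2: 16
Level 3: 8
Level 4: 4
Level 5: 2
Level 6: 1

The root is level 0 and the size-1 base case is level 6 (the tree spans levels 0 through 6, i.e. 7 levels counting the root), so the depth is the number of divisions: log_2(64) = 6

The recursion tree depth is log_2(64) = 6. At each level, the problem size is divided by 2, so it takes 6 divisions to reduce to a base case of size 1. The algorithm makes 4 recursive calls at each level.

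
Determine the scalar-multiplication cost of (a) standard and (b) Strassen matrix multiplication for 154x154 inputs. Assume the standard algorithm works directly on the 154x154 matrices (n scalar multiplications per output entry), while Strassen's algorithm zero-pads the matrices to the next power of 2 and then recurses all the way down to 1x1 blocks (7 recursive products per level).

Matrix multiplication for 154x154 matrices:

Strassen's algorithm requires power-of-2 dimensions. Pad 154x154 to 256x256 (next power of 2).

Standard algorithm: 154^3 = 3652264 multiplications
Strassen's algorithm: 7^(log2(256)) = 7^8 = 5764801 multiplications
Difference: 3652264 - 5764801 = -2112537 (Strassen uses MORE here due to padding overhead — for small or just-over-power-of-2 n, padding can outweigh the per-level savings)

Standard: 3652264 multiplications (154^3). Strassen: 5764801 multiplications (7^8, after padding to 256x256). Strassen reduces 8 recursive multiplications to 7 at each level.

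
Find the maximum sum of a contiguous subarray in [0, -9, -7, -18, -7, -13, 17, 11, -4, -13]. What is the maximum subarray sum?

Using Kadane's algorithm on [0, -9, -7, -18, -7, -13, 17, 11, -4, -13]:

Scanning through the array:
Position 1 (value -9): max_ending_here = -9, max_so_far = 0
Position 2 (value -7): max_ending_here = -7, max_so_far = 0
Position 3 (value -18): max_ending_here = -18, max_so_far = 0
Position 4 (value -7): max_ending_here = -7, max_so_far = 0
Position 5 (value -13): max_ending_here = -13, max_so_far = 0
Position 6 (value 17): max_ending_here = 17, max_so_far = 17
Position 7 (value 11): max_ending_here = 28, max_so_far = 28
Position 8 (value -4): max_ending_here = 24, max_so_far = 28
Position 9 (value -13): max_ending_here = 11, max_so_far = 28

Maximum subarray: [17, 11]
Maximum sum: 28

The maximum subarray is [17, 11] with sum 28. This subarray runs from index 6 to index 7.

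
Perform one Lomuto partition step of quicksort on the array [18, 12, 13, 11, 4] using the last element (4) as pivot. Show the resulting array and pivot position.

Lomuto partition with pivot = 4:

Initial array: [18, 12, 13, 11, 4]

arr[0]=18 > 4: no swap
arr[1]=12 > 4: no swap
arr[2]=13 > 4: no swap
arr[3]=11 > 4: no swap

Place pivot at position 0: [4, 12, 13, 11, 18]
Pivot position: 0

After partitioning with pivot 4, the array becomes [4, 12, 13, 11, 18]. The pivot is placed at index 0. All elements to the left of the pivot are <= 4, and all elements to the right are > 4.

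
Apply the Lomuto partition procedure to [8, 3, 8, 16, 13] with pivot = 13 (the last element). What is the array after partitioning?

Lomuto partition with pivot = 13:

Initial array: [8, 3, 8, 16, 13]

arr[0]=8 <= 13: swap with position 0, array becomes [8, 3, 8, 16, 13]
arr[1]=3 <= 13: swap with position 1, array becomes [8, 3, 8, 16, 13]
arr[2]=8 <= 13: swap with position 2, array becomes [8, 3, 8, 16, 13]
arr[3]=16 > 13: no swap

Place pivot at position 3: [8, 3, 8, 13, 16]
Pivot position: 3

After partitioning with pivot 13, the array becomes [8, 3, 8, 13, 16]. The pivot is placed at index 3. All elements to the left of the pivot are <= 13, and all elements to the right are > 13.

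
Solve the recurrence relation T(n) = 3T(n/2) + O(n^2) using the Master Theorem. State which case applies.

Master Theorem for T(n) = 3T(n/2) + O(n^2):

a = 3, b = 2, c = 2
log_b(a) = log_2(3) = 1.5850

Case 3: c = 2 > log_2(3) = 1.5850
T(n) = O(n^2) = O(n^2)

For T(n) = 3T(n/2) + O(n^2): log_2(3) = 1.5850. This is Case 3 of the Master Theorem (c > log_b(a), work dominated by root), giving O(n^2).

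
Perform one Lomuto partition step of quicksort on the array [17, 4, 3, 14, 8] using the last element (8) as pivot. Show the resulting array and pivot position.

Lomuto partition with pivot = 8:

Initial array: [17, 4, 3, 14, 8]

arr[0]=17 > 8: no swap
arr[1]=4 <= 8: swap with position 0, array becomes [4, 17, 3, 14, 8]
arr[2]=3 <= 8: swap with position 1, array becomes [4, 3, 17, 14, 8]
arr[3]=14 > 8: no swap

Place pivot at position 2: [4, 3, 8, 14, 17]
Pivot position: 2

After partitioning with pivot 8, the array becomes [4, 3, 8, 14, 17]. The pivot is placed at index 2. All elements to the left of the pivot are <= 8, and all elements to the right are > 8.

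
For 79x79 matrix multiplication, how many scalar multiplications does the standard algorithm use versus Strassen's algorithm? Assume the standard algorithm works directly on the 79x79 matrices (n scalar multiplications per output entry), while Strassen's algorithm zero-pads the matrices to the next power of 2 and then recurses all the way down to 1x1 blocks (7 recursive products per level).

Matrix multiplication for 79x79 matrices:

Strassen's algorithm requires power-of-2 dimensions. Pad 79x79 to 128x128 (next power of 2).

Standard algorithm: 79^3 = 493039 multiplications
Strassen's algorithm: 7^(log2(128)) = 7^7 = 823543 multiplications
Difference: 493039 - 823543 = -330504 (Strassen uses MORE here due to padding overhead — for small or just-over-power-of-2 n, padding can outweigh the per-level savings)

Standard: 493039 multiplications (79^3). Strassen: 823543 multiplications (7^7, after padding to 128x128). Strassen reduces 8 recursive multiplications to 7 at each level.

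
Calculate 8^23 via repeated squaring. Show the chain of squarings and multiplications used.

Computing 8^23 by squaring (build up from 8^1; each line after the first costs one multiplication):

8^1 = 8
8^2 = (8^1)^2 = 8^2 = 64
8^4 = (8^2)^2 = 64^2 = 4096
8^5 = 8 * 8^4 = 8 * 4096 = 32768
8^10 = (8^5)^2 = 32768^2 = 1073741824
8^11 = 8 * 8^10 = 8 * 1073741824 = 8589934592
8^22 = (8^11)^2 = 8589934592^2 = 73786976294838206464
8^23 = 8 * 8^22 = 8 * 73786976294838206464 = 590295810358705651712

Result: 590295810358705651712
Multiplications needed: 7 (7 lines after 8^1)

8^23 = 590295810358705651712. Using exponentiation by squaring, this requires 7 multiplications. The key idea: if the exponent is even, square the half-power; if odd, multiply by the base once.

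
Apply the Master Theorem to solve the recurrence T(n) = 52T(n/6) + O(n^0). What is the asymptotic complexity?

Master Theorem for T(n) = 52T(n/6) + O(n^0):

a = 52, b = 6, c = 0
log_b(a) = log_6(52) = 2.2052

Case 1: c = 0 < log_6(52) = 2.2052
T(n) = O(n^(log_6 52))

For T(n) = 52T(n/6) + O(n^0): log_6(52) = 2.2052. This is Case 1 of the Master Theorem (c < log_b(a), work dominated by leaves), giving O(n^(log_6 52)).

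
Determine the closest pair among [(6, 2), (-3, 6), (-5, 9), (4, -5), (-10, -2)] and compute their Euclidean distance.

Computing all pairwise distances among 5 points:

d((6, 2), (-3, 6)) = 9.8489
d((6, 2), (-5, 9)) = 13.0384
d((6, 2), (4, -5)) = 7.2801
d((6, 2), (-10, -2)) = 16.4924
d((-3, 6), (-5, 9)) = 3.6056 <-- minimum
d((-3, 6), (4, -5)) = 13.0384
d((-3, 6), (-10, -2)) = 10.6301
d((-5, 9), (4, -5)) = 16.6433
d((-5, 9), (-10, -2)) = 12.083
d((4, -5), (-10, -2)) = 14.3178

Closest pair: (-3, 6) and (-5, 9) with distance 3.6056

The closest pair is (-3, 6) and (-5, 9) with Euclidean distance 3.6056. For 5 points, brute-force pairwise comparison is shown above. For large n, the divide-and-conquer algorithm (sort by x, recurse on halves, check the dividing strip) achieves O(n log n).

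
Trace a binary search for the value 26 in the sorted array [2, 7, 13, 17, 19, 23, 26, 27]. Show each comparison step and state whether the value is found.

Binary search for 26 in [2, 7, 13, 17, 19, 23, 26, 27]:

lo=0, hi=7, mid=3, arr[mid]=17 -> 17 < 26, search right half
lo=4, hi=7, mid=5, arr[mid]=23 -> 23 < 26, search right half
lo=6, hi=7, mid=6, arr[mid]=26 -> Found target at index 6!

Binary search finds 26 at index 6 after 3 comparisons. The search repeatedly halves the search space by comparing with the middle element.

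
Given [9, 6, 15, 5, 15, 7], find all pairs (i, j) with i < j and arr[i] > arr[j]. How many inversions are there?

Finding inversions in [9, 6, 15, 5, 15, 7]:

(0, 1): arr[0]=9 > arr[1]=6
(0, 3): arr[0]=9 > arr[3]=5
(0, 5): arr[0]=9 > arr[5]=7
(1, 3): arr[1]=6 > arr[3]=5
(2, 3): arr[2]=15 > arr[3]=5
(2, 5): arr[2]=15 > arr[5]=7
(4, 5): arr[4]=15 > arr[5]=7

Total inversions: 7

The array has 7 inversion(s): (0,1), (0,3), (0,5), (1,3), (2,3), (2,5), (4,5). Each pair (i,j) satisfies i < j and arr[i] > arr[j].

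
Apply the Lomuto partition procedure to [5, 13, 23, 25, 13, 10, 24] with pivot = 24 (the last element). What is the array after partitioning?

Lomuto partition with pivot = 24:

Initial array: [5, 13, 23, 25, 13, 10, 24]

arr[0]=5 <= 24: swap with position 0, array becomes [5, 13, 23, 25, 13, 10, 24]
arr[1]=13 <= 24: swap with position 1, array becomes [5, 13, 23, 25, 13, 10, 24]
arr[2]=23 <= 24: swap with position 2, array becomes [5, 13, 23, 25, 13, 10, 24]
arr[3]=25 > 24: no swap
arr[4]=13 <= 24: swap with position 3, array becomes [5, 13, 23, 13, 25, 10, 24]
arr[5]=10 <= 24: swap with position 4, array becomes [5, 13, 23, 13, 10, 25, 24]

Place pivot at position 5: [5, 13, 23, 13, 10, 24, 25]
Pivot position: 5

After partitioning with pivot 24, the array becomes [5, 13, 23, 13, 10, 24, 25]. The pivot is placed at index 5. All elements to the left of the pivot are <= 24, and all elements to the right are > 24.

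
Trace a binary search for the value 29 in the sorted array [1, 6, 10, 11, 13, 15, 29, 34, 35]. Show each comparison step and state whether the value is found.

Binary search for 29 in [1, 6, 10, 11, 13, 15, 29, 34, 35]:

lo=0, hi=8, mid=4, arr[mid]=13 -> 13 < 29, search right half
lo=5, hi=8, mid=6, arr[mid]=29 -> Found target at index 6!

Binary search finds 29 at index 6 after 2 comparisons. The search repeatedly halves the search space by comparing with the middle element.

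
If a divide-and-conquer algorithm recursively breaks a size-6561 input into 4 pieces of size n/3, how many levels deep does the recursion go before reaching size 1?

For divide and conquer with division factor 3:

Problem sizes at each level:
Level 0: 6561
Level 1: 2187
Level 2: 729
Level 3: 243
Level 4: 81
Level 5: 27
Level 6: 9
Level 7: 3
Level 8: 1

The root is level 0 and the size-1 base case is level 8 (the tree spans levels 0 through 8, i.e. 9 levels counting the root), so the depth is the number of divisions: log_3(6561) = 8

The recursion tree depth is log_3(6561) = 8. At each level, the problem size is divided by 3, so it takes 8 divisions to reduce to a base case of size 1. The algorithm makes 4 recursive calls at each level.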